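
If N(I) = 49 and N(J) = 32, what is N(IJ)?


N(IJ) = N(I) * N(J)
= 49 * 32
= 1568

1568


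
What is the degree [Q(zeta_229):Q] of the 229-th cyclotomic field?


The degree equals Euler's totient phi(229).
229 = 229
phi(229) = 228

228


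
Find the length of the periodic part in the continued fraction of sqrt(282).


Run the CF algorithm for sqrt(282).
a_0 = floor(sqrt(282)) = 16; set m_0=0, q_0=1.
Recurrence: m' = q*a - m,  q' = (d - m'^2)/q,  a' = floor((a_0 + m')/q').
  step 1: m=16, q=26, a=1
  step 2: m=10, q=7, a=3
  step 3: m=11, q=23, a=1
  step 4: m=12, q=6, a=4
  step 5: m=12, q=23, a=1
  step 6: m=11, q=7, a=3
  step 7: m=10, q=26, a=1
  step 8: m=16, q=1, a=32
a_8 = 2*a_0 = 32, so the period closes here.
sqrt(282) = [16; 1, 3, 1, 4, 1, 3, 1, 32]
Period length = 8

8


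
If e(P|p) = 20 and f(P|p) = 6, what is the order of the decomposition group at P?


|D_P| = e * f
= 20 * 6
= 120

120


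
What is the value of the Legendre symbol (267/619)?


p = 619 is prime, so compute (267/619) with the reciprocity algorithm (Jacobi-symbol steps: pull out 2s via (2/n), flip via reciprocity, reduce):
  reciprocity: (267/619) -> -(619/267)
  reduce: (85/267)
  reciprocity: (85/267) -> +(267/85)
  reduce: (12/85)
  pull out 2: (2/85) = -1  (since 85 mod 8 = 5)
  pull out 2: (2/85) = -1  (since 85 mod 8 = 5)
  reciprocity: (3/85) -> +(85/3)
  reduce: (1/3)
  (1/3) = 1
Product of signs = -1
(267/619) = -1

-1


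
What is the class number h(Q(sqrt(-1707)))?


K = Q(sqrt(-1707)). d mod 4 = 1, so D = disc(K) = d = -1707
h(K) equals the number of primitive reduced positive-definite forms (a, b, c) = a*x^2 + b*x*y + c*y^2 with b^2 - 4ac = D,
where reduced means |b| <= a <= c, with b >= 0 whenever |b| = a or a = c, and primitive means gcd(a, b, c) = 1.
Reduced forces 3a^2 <= |D| = 1707, so 1 <= a <= 23; b must have the parity of D, and c = (b^2 - D)/(4a) must be an integer >= a.
Enumerate a = 1..23, b in [-a, a]:
  a=1: (1, 1, 427)  [1]
  a=2: none
  a=3: (3, 3, 143)  [1]
  a=4..6: none
  a=7: (7, -1, 61), (7, 1, 61)  [2]
  a=8..10: none
  a=11: (11, -3, 39), (11, 3, 39)  [2]
  a=12: none
  a=13: (13, -3, 33), (13, 3, 33)  [2]
  a=14..20: none
  a=21: (21, -15, 23), (21, 15, 23)  [2]
  a=22..23: none
Total reduced forms: 1 + 1 + 2 + 2 + 2 + 2 = 10
h = 10

10


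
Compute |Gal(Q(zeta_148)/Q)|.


|Gal(Q(zeta_148)/Q)| = phi(148)
= 72

72


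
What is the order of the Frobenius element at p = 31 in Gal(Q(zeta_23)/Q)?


The Frobenius at p in Gal(Q(zeta_n)/Q) = (Z/nZ)* is the class of p, so its order is ord_23(31), the smallest k >= 1 with 31^k = 1 mod 23.
n = 23 = 23, phi(23) = 22; the order divides phi(n).
Divisors of 22: 1, 2, 11, 22
Repeated squaring mod 23: 31^1 = 8, 31^2 = 18, 31^4 = 2, 31^8 = 4, 31^16 = 16
Test divisors in increasing order:
  k=1: 31^1 = 8 mod 23
  k=2: 31^2 = 18 mod 23
  k=11: 31^11 = 4 * 18 * 8 = 1 mod 23  <- first divisor giving 1
Order = 11

11


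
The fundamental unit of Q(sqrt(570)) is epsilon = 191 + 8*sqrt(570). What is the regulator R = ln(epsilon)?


epsilon = 191 + 8*sqrt(570)
= 381.9974
R = ln(381.9974)
= 5.9454

5.9454


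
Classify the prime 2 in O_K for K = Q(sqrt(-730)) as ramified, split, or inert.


K = Q(sqrt(-730)). Since d mod 4 = 2, disc(K) = -2920.
Check p | disc: -2920 mod 2 = 0.
p divides disc, so p ramifies: (p) = P^2 with e=2, f=1, g=1.
Therefore p is ramified.

ramified


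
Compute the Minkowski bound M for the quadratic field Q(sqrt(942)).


d = 942, d mod 4 = 2, so disc(K) = 4d = 3768; |disc(K)| = 3768
Real quadratic field, so n = 2, s = r2 = 0, r1 = 2
M = (n!/n^n) * (4/pi)^s * sqrt(|disc(K)|) = (2!/2^2) * (4/pi)^0 * sqrt(3768)
= 0.5 * 1.000000 * 61.384037
= 30.6920

30.6920


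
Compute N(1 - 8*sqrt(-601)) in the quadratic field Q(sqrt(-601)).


N(a + b*sqrt(d)) = a^2 - d*b^2
= (1)^2 - (-601)*(-8)^2
= 1 + 38464
= 38465

38465


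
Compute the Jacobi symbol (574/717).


Compute (574/717) via quadratic reciprocity:
  pull out 2: (2/717) = -1  (since 717 mod 8 = 5)
  reciprocity: (287/717) -> +(717/287)
  reduce: (143/287)
  reciprocity: (143/287) -> -(287/143)
  reduce: (1/143)
  (1/143) = 1
Product of signs = 1

1


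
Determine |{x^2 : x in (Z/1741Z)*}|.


For prime p, the number of non-zero quadratic residues is (p-1)/2.
= (1741-1)/2
= 870

870


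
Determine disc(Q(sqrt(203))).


For K = Q(sqrt(d)) with d squarefree: disc(K) = d if d = 1 mod 4, and disc(K) = 4d if d = 2 or 3 mod 4.
Here d = 203, and d mod 4 = 3.
d = 3 mod 4, not 1 (O_K = Z[sqrt(d)]), so disc(K) = 4d = 4 * (203) = 812

812


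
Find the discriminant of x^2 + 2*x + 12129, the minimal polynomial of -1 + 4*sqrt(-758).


The element -1 + 4*sqrt(-758) has minimal polynomial:
x^2 + 2*x + 12129
Discriminant = (2)^2 - 4*(12129)
= 4 - 48516
= -48512

-48512


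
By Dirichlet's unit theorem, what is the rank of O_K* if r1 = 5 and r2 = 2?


By Dirichlet's unit theorem:
rank = r1 + r2 - 1
= 5 + 2 - 1
= 6

6


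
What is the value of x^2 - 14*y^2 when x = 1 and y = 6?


x^2 - d*y^2
= 1^2 - 14*6^2
= 1 - 504
= -503

-503


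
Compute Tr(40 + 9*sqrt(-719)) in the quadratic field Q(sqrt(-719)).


Tr(a + b*sqrt(d)) = (a + b*sqrt(d)) + (a - b*sqrt(d)) = 2a
= 2 * (40)
= 80

80


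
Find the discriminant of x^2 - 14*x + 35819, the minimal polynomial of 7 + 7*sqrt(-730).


The element 7 + 7*sqrt(-730) has minimal polynomial:
x^2 - 14*x + 35819
Discriminant = (-14)^2 - 4*(35819)
= 196 - 143276
= -143080

-143080


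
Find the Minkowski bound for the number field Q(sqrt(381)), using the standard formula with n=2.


d = 381, d mod 4 = 1, so disc(K) = d = 381; |disc(K)| = 381
Real quadratic field, so n = 2, s = r2 = 0, r1 = 2
M = (n!/n^n) * (4/pi)^s * sqrt(|disc(K)|) = (2!/2^2) * (4/pi)^0 * sqrt(381)
= 0.5 * 1.000000 * 19.519221
= 9.7596

9.7596


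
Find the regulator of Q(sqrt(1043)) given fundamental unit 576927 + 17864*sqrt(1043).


epsilon = 576927 + 17864*sqrt(1043)
= 1.1539e+06
R = ln(1.1539e+06)
= 13.9586

13.9586


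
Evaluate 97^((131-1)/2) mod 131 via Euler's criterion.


p = 131 is prime and the exponent is (p-1)/2 = 65, so by Euler's criterion 97^65 = (97/131) = +1 or -1 mod 131.
Compute by square-and-multiply:
  65 = 64 + 1 (binary 1000001)
  Repeated squaring mod 131: 97^1 = 97, 97^2 = 108, 97^4 = 5, 97^8 = 25, 97^16 = 101, 97^32 = 114, 97^64 = 27
  97^65 = 97^64 * 97^1 = 27 * 97 mod 131
    27 * 97 = 2619 = 130 mod 131
  97^65 = 130 mod 131
Result 130 = p - 1 = -1 mod 131: 97 is a quadratic non-residue mod 131. As a residue in [0, p-1] the value is 130.
97^65 mod 131 = 130

130


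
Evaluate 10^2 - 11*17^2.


x^2 - d*y^2
= 10^2 - 11*17^2
= 100 - 3179
= -3079

-3079


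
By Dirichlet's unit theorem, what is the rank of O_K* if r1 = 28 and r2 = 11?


By Dirichlet's unit theorem:
rank = r1 + r2 - 1
= 28 + 11 - 1
= 38

38


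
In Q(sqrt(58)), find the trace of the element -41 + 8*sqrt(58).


Tr(a + b*sqrt(d)) = (a + b*sqrt(d)) + (a - b*sqrt(d)) = 2a
= 2 * (-41)
= -82

-82


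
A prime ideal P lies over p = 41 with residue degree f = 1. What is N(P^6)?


N(P^a) = p^(a*f)
= 41^(6*1)
= 41^6
= 4750104241

4750104241


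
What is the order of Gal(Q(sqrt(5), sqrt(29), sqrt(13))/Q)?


The 3 square roots of distinct primes are multiplicatively independent over Q,
so [K:Q] = 2^3 and Gal(K/Q) is isomorphic to (Z/2Z)^3.
|Gal| = 2^3 = 8

8


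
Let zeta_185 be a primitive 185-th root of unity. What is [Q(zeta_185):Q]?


The degree equals Euler's totient phi(185).
185 = 5 * 37
phi(185) = 144

144


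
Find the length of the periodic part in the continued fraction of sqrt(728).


Run the CF algorithm for sqrt(728).
a_0 = floor(sqrt(728)) = 26; set m_0=0, q_0=1.
Recurrence: m' = q*a - m,  q' = (d - m'^2)/q,  a' = floor((a_0 + m')/q').
  step 1: m=26, q=52, a=1
  step 2: m=26, q=1, a=52
a_2 = 2*a_0 = 52, so the period closes here.
sqrt(728) = [26; 1, 52]
Period length = 2

2


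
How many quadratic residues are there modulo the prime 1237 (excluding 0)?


For prime p, the number of non-zero quadratic residues is (p-1)/2.
= (1237-1)/2
= 618

618


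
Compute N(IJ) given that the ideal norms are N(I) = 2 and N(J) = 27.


N(IJ) = N(I) * N(J)
= 2 * 27
= 54

54


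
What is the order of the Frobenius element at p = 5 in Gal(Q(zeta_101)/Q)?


The Frobenius at p in Gal(Q(zeta_n)/Q) = (Z/nZ)* is the class of p, so its order is ord_101(5), the smallest k >= 1 with 5^k = 1 mod 101.
n = 101 = 101, phi(101) = 100; the order divides phi(n).
Divisors of 100: 1, 2, 4, 5, 10, 20, 25, 50, 100
Repeated squaring mod 101: 5^1 = 5, 5^2 = 25, 5^4 = 19, 5^8 = 58, 5^16 = 31, 5^32 = 52, 5^64 = 78
Test divisors in increasing order:
  k=1: 5^1 = 5 mod 101
  k=2: 5^2 = 25 mod 101
  k=4: 5^4 = 19 mod 101
  k=5: 5^5 = 19 * 5 = 95 mod 101
  k=10: 5^10 = 58 * 25 = 36 mod 101
  k=20: 5^20 = 31 * 19 = 84 mod 101
  k=25: 5^25 = 31 * 58 * 5 = 1 mod 101  <- first divisor giving 1
Order = 25

25


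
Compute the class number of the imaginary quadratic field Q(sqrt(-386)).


K = Q(sqrt(-386)). d mod 4 = 2, so D = disc(K) = 4d = -1544
h(K) equals the number of primitive reduced positive-definite forms (a, b, c) = a*x^2 + b*x*y + c*y^2 with b^2 - 4ac = D,
where reduced means |b| <= a <= c, with b >= 0 whenever |b| = a or a = c, and primitive means gcd(a, b, c) = 1.
Reduced forces 3a^2 <= |D| = 1544, so 1 <= a <= 22; b must have the parity of D, and c = (b^2 - D)/(4a) must be an integer >= a.
Enumerate a = 1..22, b in [-a, a]:
  a=1: (1, 0, 386)  [1]
  a=2: (2, 0, 193)  [1]
  a=3: (3, -2, 129), (3, 2, 129)  [2]
  a=4: none
  a=5: (5, -4, 78), (5, 4, 78)  [2]
  a=6: (6, -4, 65), (6, 4, 65)  [2]
  a=7..8: none
  a=9: (9, -2, 43), (9, 2, 43)  [2]
  a=10: (10, -4, 39), (10, 4, 39)  [2]
  a=11..12: none
  a=13: (13, -4, 30), (13, 4, 30)  [2]
  a=14: none
  a=15: (15, -14, 29), (15, -4, 26), (15, 4, 26), (15, 14, 29)  [4]
  a=16..17: none
  a=18: (18, -16, 25), (18, 16, 25)  [2]
  a=19..22: none
Total reduced forms: 1 + 1 + 2 + 2 + 2 + 2 + 2 + 2 + 4 + 2 = 20
h = 20

20


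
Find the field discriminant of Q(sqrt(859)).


For K = Q(sqrt(d)) with d squarefree: disc(K) = d if d = 1 mod 4, and disc(K) = 4d if d = 2 or 3 mod 4.
Here d = 859, and d mod 4 = 3.
d = 3 mod 4, not 1 (O_K = Z[sqrt(d)]), so disc(K) = 4d = 4 * (859) = 3436

3436


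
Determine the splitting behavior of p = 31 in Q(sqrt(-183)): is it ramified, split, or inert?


K = Q(sqrt(-183)). Since d mod 4 = 1, disc(K) = -183.
Check p | disc: -183 mod 31 = 3.
p does not divide disc. Compute Legendre symbol (d/p):
3^((31-1)/2) mod 31 = -1
(d/p) = -1, so p is inert: (p) stays prime with e=1, f=2, g=1.
Therefore p is inert.

inert


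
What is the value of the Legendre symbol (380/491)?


p = 491 is prime, so compute (380/491) with the reciprocity algorithm (Jacobi-symbol steps: pull out 2s via (2/n), flip via reciprocity, reduce):
  pull out 2: (2/491) = -1  (since 491 mod 8 = 3)
  pull out 2: (2/491) = -1  (since 491 mod 8 = 3)
  reciprocity: (95/491) -> -(491/95)
  reduce: (16/95)
  pull out 2: (2/95) = +1  (since 95 mod 8 = 7)
  pull out 2: (2/95) = +1  (since 95 mod 8 = 7)
  pull out 2: (2/95) = +1  (since 95 mod 8 = 7)
  pull out 2: (2/95) = +1  (since 95 mod 8 = 7)
  (1/95) = 1
Product of signs = -1
(380/491) = -1

-1


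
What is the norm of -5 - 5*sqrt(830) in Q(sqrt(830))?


N(a + b*sqrt(d)) = a^2 - d*b^2
= (-5)^2 - (830)*(-5)^2
= 25 - 20750
= -20725

-20725


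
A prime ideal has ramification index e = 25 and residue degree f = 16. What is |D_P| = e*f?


|D_P| = e * f
= 25 * 16
= 400

400


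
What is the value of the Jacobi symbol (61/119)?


Compute (61/119) via quadratic reciprocity:
  reciprocity: (61/119) -> +(119/61)
  reduce: (58/61)
  pull out 2: (2/61) = -1  (since 61 mod 8 = 5)
  reciprocity: (29/61) -> +(61/29)
  reduce: (3/29)
  reciprocity: (3/29) -> +(29/3)
  reduce: (2/3)
  pull out 2: (2/3) = -1  (since 3 mod 8 = 3)
  (1/3) = 1
Product of signs = 1

1


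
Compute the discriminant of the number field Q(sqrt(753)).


For K = Q(sqrt(d)) with d squarefree: disc(K) = d if d = 1 mod 4, and disc(K) = 4d if d = 2 or 3 mod 4.
Here d = 753, and d mod 4 = 1.
d = 1 mod 4 (O_K = Z[(1+sqrt(d))/2]), so disc(K) = d = 753

753


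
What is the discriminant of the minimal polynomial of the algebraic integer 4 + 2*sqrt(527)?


The element 4 + 2*sqrt(527) has minimal polynomial:
x^2 - 8*x - 2092
Discriminant = (-8)^2 - 4*(-2092)
= 64 + 8368
= 8432

8432


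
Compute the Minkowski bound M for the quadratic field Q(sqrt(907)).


d = 907, d mod 4 = 3, so disc(K) = 4d = 3628; |disc(K)| = 3628
Real quadratic field, so n = 2, s = r2 = 0, r1 = 2
M = (n!/n^n) * (4/pi)^s * sqrt(|disc(K)|) = (2!/2^2) * (4/pi)^0 * sqrt(3628)
= 0.5 * 1.000000 * 60.232881
= 30.1164

30.1164


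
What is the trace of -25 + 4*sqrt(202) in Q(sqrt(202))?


Tr(a + b*sqrt(d)) = (a + b*sqrt(d)) + (a - b*sqrt(d)) = 2a
= 2 * (-25)
= -50

-50


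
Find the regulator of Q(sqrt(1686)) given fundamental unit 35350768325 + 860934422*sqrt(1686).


epsilon = 35350768325 + 860934422*sqrt(1686)
= 7.0702e+10
R = ln(7.0702e+10)
= 24.9817

24.9817


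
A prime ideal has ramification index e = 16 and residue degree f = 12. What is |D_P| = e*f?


|D_P| = e * f
= 16 * 12
= 192

192


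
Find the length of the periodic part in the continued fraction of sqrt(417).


Run the CF algorithm for sqrt(417).
a_0 = floor(sqrt(417)) = 20; set m_0=0, q_0=1.
Recurrence: m' = q*a - m,  q' = (d - m'^2)/q,  a' = floor((a_0 + m')/q').
  step 1: m=20, q=17, a=2
  step 2: m=14, q=13, a=2
  step 3: m=12, q=21, a=1
  step 4: m=9, q=16, a=1
  step 5: m=7, q=23, a=1
  step 6: m=16, q=7, a=5
  step 7: m=19, q=8, a=4
  step 8: m=13, q=31, a=1
  step 9: m=18, q=3, a=12
  step 10: m=18, q=31, a=1
  step 11: m=13, q=8, a=4
  step 12: m=19, q=7, a=5
  step 13: m=16, q=23, a=1
  step 14: m=7, q=16, a=1
  step 15: m=9, q=21, a=1
  step 16: m=12, q=13, a=2
  step 17: m=14, q=17, a=2
  step 18: m=20, q=1, a=40
a_18 = 2*a_0 = 40, so the period closes here.
sqrt(417) = [20; 2, 2, 1, 1, 1, 5, 4, 1, 12, 1, 4, 5, 1, 1, 1, 2, 2, 40]
Period length = 18

18


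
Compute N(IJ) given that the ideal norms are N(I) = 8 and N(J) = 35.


N(IJ) = N(I) * N(J)
= 8 * 35
= 280

280


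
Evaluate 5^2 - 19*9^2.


x^2 - d*y^2
= 5^2 - 19*9^2
= 25 - 1539
= -1514

-1514


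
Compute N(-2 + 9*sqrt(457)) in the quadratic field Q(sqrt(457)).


N(a + b*sqrt(d)) = a^2 - d*b^2
= (-2)^2 - (457)*(9)^2
= 4 - 37017
= -37013

-37013


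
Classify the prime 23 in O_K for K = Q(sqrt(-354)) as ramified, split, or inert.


K = Q(sqrt(-354)). Since d mod 4 = 2, disc(K) = -1416.
Check p | disc: -1416 mod 23 = 10.
p does not divide disc. Compute Legendre symbol (d/p):
14^((23-1)/2) mod 23 = -1
(d/p) = -1, so p is inert: (p) stays prime with e=1, f=2, g=1.
Therefore p is inert.

inert


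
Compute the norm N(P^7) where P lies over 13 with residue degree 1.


N(P^a) = p^(a*f)
= 13^(7*1)
= 13^7
= 62748517

62748517


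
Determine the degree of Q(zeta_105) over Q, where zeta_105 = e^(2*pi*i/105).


The degree equals Euler's totient phi(105).
105 = 3 * 5 * 7
phi(105) = 48

48


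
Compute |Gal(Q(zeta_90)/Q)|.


|Gal(Q(zeta_90)/Q)| = phi(90)
= 24

24


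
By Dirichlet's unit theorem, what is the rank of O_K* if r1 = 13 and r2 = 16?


By Dirichlet's unit theorem:
rank = r1 + r2 - 1
= 13 + 16 - 1
= 28

28


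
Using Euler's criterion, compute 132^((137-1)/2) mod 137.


p = 137 is prime and the exponent is (p-1)/2 = 68, so by Euler's criterion 132^68 = (132/137) = +1 or -1 mod 137.
Compute by square-and-multiply:
  68 = 64 + 4 (binary 1000100)
  Repeated squaring mod 137: 132^1 = 132, 132^2 = 25, 132^4 = 77, 132^8 = 38, 132^16 = 74, 132^32 = 133, 132^64 = 16
  132^68 = 132^64 * 132^4 = 16 * 77 mod 137
    16 * 77 = 1232 = 136 mod 137
  132^68 = 136 mod 137
Result 136 = p - 1 = -1 mod 137: 132 is a quadratic non-residue mod 137. As a residue in [0, p-1] the value is 136.
132^68 mod 137 = 136

136


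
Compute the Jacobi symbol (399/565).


Compute (399/565) via quadratic reciprocity:
  reciprocity: (399/565) -> +(565/399)
  reduce: (166/399)
  pull out 2: (2/399) = +1  (since 399 mod 8 = 7)
  reciprocity: (83/399) -> -(399/83)
  reduce: (67/83)
  reciprocity: (67/83) -> -(83/67)
  reduce: (16/67)
  pull out 2: (2/67) = -1  (since 67 mod 8 = 3)
  pull out 2: (2/67) = -1  (since 67 mod 8 = 3)
  pull out 2: (2/67) = -1  (since 67 mod 8 = 3)
  pull out 2: (2/67) = -1  (since 67 mod 8 = 3)
  (1/67) = 1
Product of signs = 1

1


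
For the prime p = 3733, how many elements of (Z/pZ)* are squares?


For prime p, the number of non-zero quadratic residues is (p-1)/2.
= (3733-1)/2
= 1866

1866


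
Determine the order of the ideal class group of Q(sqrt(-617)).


K = Q(sqrt(-617)). d mod 4 = 3, so D = disc(K) = 4d = -2468
h(K) equals the number of primitive reduced positive-definite forms (a, b, c) = a*x^2 + b*x*y + c*y^2 with b^2 - 4ac = D,
where reduced means |b| <= a <= c, with b >= 0 whenever |b| = a or a = c, and primitive means gcd(a, b, c) = 1.
Reduced forces 3a^2 <= |D| = 2468, so 1 <= a <= 28; b must have the parity of D, and c = (b^2 - D)/(4a) must be an integer >= a.
Enumerate a = 1..28, b in [-a, a]:
  a=1: (1, 0, 617)  [1]
  a=2: (2, 2, 309)  [1]
  a=3: (3, -2, 206), (3, 2, 206)  [2]
  a=4..5: none
  a=6: (6, -2, 103), (6, 2, 103)  [2]
  a=7..8: none
  a=9: (9, -4, 69), (9, 4, 69)  [2]
  a=10..17: none
  a=18: (18, -14, 37), (18, 14, 37)  [2]
  a=19..22: none
  a=23: (23, -4, 27), (23, 4, 27)  [2]
  a=24..28: none
Total reduced forms: 1 + 1 + 2 + 2 + 2 + 2 + 2 = 12
h = 12

12


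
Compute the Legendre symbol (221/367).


p = 367 is prime, so compute (221/367) with the reciprocity algorithm (Jacobi-symbol steps: pull out 2s via (2/n), flip via reciprocity, reduce):
  reciprocity: (221/367) -> +(367/221)
  reduce: (146/221)
  pull out 2: (2/221) = -1  (since 221 mod 8 = 5)
  reciprocity: (73/221) -> +(221/73)
  reduce: (2/73)
  pull out 2: (2/73) = +1  (since 73 mod 8 = 1)
  (1/73) = 1
Product of signs = -1
(221/367) = -1

-1


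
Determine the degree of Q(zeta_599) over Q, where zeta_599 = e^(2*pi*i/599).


The degree equals Euler's totient phi(599).
599 = 599
phi(599) = 598

598


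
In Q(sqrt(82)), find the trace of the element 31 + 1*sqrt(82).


Tr(a + b*sqrt(d)) = (a + b*sqrt(d)) + (a - b*sqrt(d)) = 2a
= 2 * (31)
= 62

62


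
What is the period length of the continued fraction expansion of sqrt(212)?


Run the CF algorithm for sqrt(212).
a_0 = floor(sqrt(212)) = 14; set m_0=0, q_0=1.
Recurrence: m' = q*a - m,  q' = (d - m'^2)/q,  a' = floor((a_0 + m')/q').
  step 1: m=14, q=16, a=1
  step 2: m=2, q=13, a=1
  step 3: m=11, q=7, a=3
  step 4: m=10, q=16, a=1
  step 5: m=6, q=11, a=1
  step 6: m=5, q=17, a=1
  step 7: m=12, q=4, a=6
  step 8: m=12, q=17, a=1
  step 9: m=5, q=11, a=1
  step 10: m=6, q=16, a=1
  step 11: m=10, q=7, a=3
  step 12: m=11, q=13, a=1
  step 13: m=2, q=16, a=1
  step 14: m=14, q=1, a=28
a_14 = 2*a_0 = 28, so the period closes here.
sqrt(212) = [14; 1, 1, 3, 1, 1, 1, 6, 1, 1, 1, 3, 1, 1, 28]
Period length = 14

14


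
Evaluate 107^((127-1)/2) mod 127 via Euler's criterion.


p = 127 is prime and the exponent is (p-1)/2 = 63, so by Euler's criterion 107^63 = (107/127) = +1 or -1 mod 127.
Compute by square-and-multiply:
  63 = 32 + 16 + 8 + 4 + 2 + 1 (binary 111111)
  Repeated squaring mod 127: 107^1 = 107, 107^2 = 19, 107^4 = 107, 107^8 = 19, 107^16 = 107, 107^32 = 19
  107^63 = 107^32 * 107^16 * 107^8 * 107^4 * 107^2 * 107^1 = 19 * 107 * 19 * 107 * 19 * 107 mod 127
    19 * 107 = 2033 = 1 mod 127
    1 * 19 = 19 = 19 mod 127
    19 * 107 = 2033 = 1 mod 127
    1 * 19 = 19 = 19 mod 127
    19 * 107 = 2033 = 1 mod 127
  107^63 = 1 mod 127
Result 1: 107 is a quadratic residue mod 127.
107^63 mod 127 = 1

1


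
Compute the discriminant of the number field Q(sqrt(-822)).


For K = Q(sqrt(d)) with d squarefree: disc(K) = d if d = 1 mod 4, and disc(K) = 4d if d = 2 or 3 mod 4.
Here d = -822, and d mod 4 = 2.
d = 2 mod 4, not 1 (O_K = Z[sqrt(d)]), so disc(K) = 4d = 4 * (-822) = -3288

-3288


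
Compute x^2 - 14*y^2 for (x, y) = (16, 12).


x^2 - d*y^2
= 16^2 - 14*12^2
= 256 - 2016
= -1760

-1760


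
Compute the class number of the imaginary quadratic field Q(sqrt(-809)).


K = Q(sqrt(-809)). d mod 4 = 3, so D = disc(K) = 4d = -3236
h(K) equals the number of primitive reduced positive-definite forms (a, b, c) = a*x^2 + b*x*y + c*y^2 with b^2 - 4ac = D,
where reduced means |b| <= a <= c, with b >= 0 whenever |b| = a or a = c, and primitive means gcd(a, b, c) = 1.
Reduced forces 3a^2 <= |D| = 3236, so 1 <= a <= 32; b must have the parity of D, and c = (b^2 - D)/(4a) must be an integer >= a.
Enumerate a = 1..32, b in [-a, a]:
  a=1: (1, 0, 809)  [1]
  a=2: (2, 2, 405)  [1]
  a=3: (3, -2, 270), (3, 2, 270)  [2]
  a=4: none
  a=5: (5, -2, 162), (5, 2, 162)  [2]
  a=6: (6, -2, 135), (6, 2, 135)  [2]
  a=7..8: none
  a=9: (9, -2, 90), (9, 2, 90)  [2]
  a=10: (10, -2, 81), (10, 2, 81)  [2]
  a=11: (11, -8, 75), (11, 8, 75)  [2]
  a=12: none
  a=13: (13, -12, 65), (13, 12, 65)  [2]
  a=14: none
  a=15: (15, -8, 55), (15, -2, 54), (15, 2, 54), (15, 8, 55)  [4]
  a=16..17: none
  a=18: (18, -2, 45), (18, 2, 45)  [2]
  a=19..21: none
  a=22: (22, -14, 39), (22, 14, 39)  [2]
  a=23..24: none
  a=25: (25, -8, 33), (25, 8, 33)  [2]
  a=26: (26, -14, 33), (26, 14, 33)  [2]
  a=27: (27, -2, 30), (27, 2, 30)  [2]
  a=28..29: none
  a=30: (30, -22, 31), (30, 22, 31)  [2]
  a=31..32: none
Total reduced forms: 1 + 1 + 2 + 2 + 2 + 2 + 2 + 2 + 2 + 4 + 2 + 2 + 2 + 2 + 2 + 2 = 32
h = 32

32


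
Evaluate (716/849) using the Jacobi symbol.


Compute (716/849) via quadratic reciprocity:
  pull out 2: (2/849) = +1  (since 849 mod 8 = 1)
  pull out 2: (2/849) = +1  (since 849 mod 8 = 1)
  reciprocity: (179/849) -> +(849/179)
  reduce: (133/179)
  reciprocity: (133/179) -> +(179/133)
  reduce: (46/133)
  pull out 2: (2/133) = -1  (since 133 mod 8 = 5)
  reciprocity: (23/133) -> +(133/23)
  reduce: (18/23)
  pull out 2: (2/23) = +1  (since 23 mod 8 = 7)
  reciprocity: (9/23) -> +(23/9)
  reduce: (5/9)
  reciprocity: (5/9) -> +(9/5)
  reduce: (4/5)
  pull out 2: (2/5) = -1  (since 5 mod 8 = 5)
  pull out 2: (2/5) = -1  (since 5 mod 8 = 5)
  (1/5) = 1
Product of signs = -1

-1


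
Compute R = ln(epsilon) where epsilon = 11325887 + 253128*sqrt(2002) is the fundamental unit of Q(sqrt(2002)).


epsilon = 11325887 + 253128*sqrt(2002)
= 2.2652e+07
R = ln(2.2652e+07)
= 16.9357

16.9357


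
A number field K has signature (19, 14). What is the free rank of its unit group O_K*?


By Dirichlet's unit theorem:
rank = r1 + r2 - 1
= 19 + 14 - 1
= 32

32


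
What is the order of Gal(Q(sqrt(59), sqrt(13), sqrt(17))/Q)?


The 3 square roots of distinct primes are multiplicatively independent over Q,
so [K:Q] = 2^3 and Gal(K/Q) is isomorphic to (Z/2Z)^3.
|Gal| = 2^3 = 8

8


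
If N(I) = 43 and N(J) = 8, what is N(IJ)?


N(IJ) = N(I) * N(J)
= 43 * 8
= 344

344


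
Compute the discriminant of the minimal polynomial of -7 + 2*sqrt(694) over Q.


The element -7 + 2*sqrt(694) has minimal polynomial:
x^2 + 14*x - 2727
Discriminant = (14)^2 - 4*(-2727)
= 196 + 10908
= 11104

11104


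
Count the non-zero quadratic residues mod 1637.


For prime p, the number of non-zero quadratic residues is (p-1)/2.
= (1637-1)/2
= 818

818


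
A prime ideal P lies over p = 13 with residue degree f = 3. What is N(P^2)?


N(P^a) = p^(a*f)
= 13^(2*3)
= 13^6
= 4826809

4826809


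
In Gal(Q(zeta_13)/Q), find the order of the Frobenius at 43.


The Frobenius at p in Gal(Q(zeta_n)/Q) = (Z/nZ)* is the class of p, so its order is ord_13(43), the smallest k >= 1 with 43^k = 1 mod 13.
n = 13 = 13, phi(13) = 12; the order divides phi(n).
Divisors of 12: 1, 2, 3, 4, 6, 12
Repeated squaring mod 13: 43^1 = 4, 43^2 = 3, 43^4 = 9, 43^8 = 3
Test divisors in increasing order:
  k=1: 43^1 = 4 mod 13
  k=2: 43^2 = 3 mod 13
  k=3: 43^3 = 3 * 4 = 12 mod 13
  k=4: 43^4 = 9 mod 13
  k=6: 43^6 = 9 * 3 = 1 mod 13  <- first divisor giving 1
Order = 6

6


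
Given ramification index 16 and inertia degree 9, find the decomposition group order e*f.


|D_P| = e * f
= 16 * 9
= 144

144


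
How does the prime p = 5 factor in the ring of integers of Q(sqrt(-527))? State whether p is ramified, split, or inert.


K = Q(sqrt(-527)). Since d mod 4 = 1, disc(K) = -527.
Check p | disc: -527 mod 5 = 3.
p does not divide disc. Compute Legendre symbol (d/p):
3^((5-1)/2) mod 5 = -1
(d/p) = -1, so p is inert: (p) stays prime with e=1, f=2, g=1.
Therefore p is inert.

inert


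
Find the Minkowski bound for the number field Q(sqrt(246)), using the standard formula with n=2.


d = 246, d mod 4 = 2, so disc(K) = 4d = 984; |disc(K)| = 984
Real quadratic field, so n = 2, s = r2 = 0, r1 = 2
M = (n!/n^n) * (4/pi)^s * sqrt(|disc(K)|) = (2!/2^2) * (4/pi)^0 * sqrt(984)
= 0.5 * 1.000000 * 31.368774
= 15.6844

15.6844


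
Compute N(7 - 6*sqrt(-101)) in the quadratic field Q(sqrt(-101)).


N(a + b*sqrt(d)) = a^2 - d*b^2
= (7)^2 - (-101)*(-6)^2
= 49 + 3636
= 3685

3685


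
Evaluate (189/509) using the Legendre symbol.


p = 509 is prime, so compute (189/509) with the reciprocity algorithm (Jacobi-symbol steps: pull out 2s via (2/n), flip via reciprocity, reduce):
  reciprocity: (189/509) -> +(509/189)
  reduce: (131/189)
  reciprocity: (131/189) -> +(189/131)
  reduce: (58/131)
  pull out 2: (2/131) = -1  (since 131 mod 8 = 3)
  reciprocity: (29/131) -> +(131/29)
  reduce: (15/29)
  reciprocity: (15/29) -> +(29/15)
  reduce: (14/15)
  pull out 2: (2/15) = +1  (since 15 mod 8 = 7)
  reciprocity: (7/15) -> -(15/7)
  reduce: (1/7)
  (1/7) = 1
Product of signs = 1
(189/509) = 1

1


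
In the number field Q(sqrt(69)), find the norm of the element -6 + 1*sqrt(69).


N(a + b*sqrt(d)) = a^2 - d*b^2
= (-6)^2 - (69)*(1)^2
= 36 - 69
= -33

-33


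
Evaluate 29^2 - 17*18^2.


x^2 - d*y^2
= 29^2 - 17*18^2
= 841 - 5508
= -4667

-4667


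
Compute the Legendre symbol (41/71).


p = 71 is prime, so compute (41/71) with the reciprocity algorithm (Jacobi-symbol steps: pull out 2s via (2/n), flip via reciprocity, reduce):
  reciprocity: (41/71) -> +(71/41)
  reduce: (30/41)
  pull out 2: (2/41) = +1  (since 41 mod 8 = 1)
  reciprocity: (15/41) -> +(41/15)
  reduce: (11/15)
  reciprocity: (11/15) -> -(15/11)
  reduce: (4/11)
  pull out 2: (2/11) = -1  (since 11 mod 8 = 3)
  pull out 2: (2/11) = -1  (since 11 mod 8 = 3)
  (1/11) = 1
Product of signs = -1
(41/71) = -1

-1


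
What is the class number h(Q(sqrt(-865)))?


K = Q(sqrt(-865)). d mod 4 = 3, so D = disc(K) = 4d = -3460
h(K) equals the number of primitive reduced positive-definite forms (a, b, c) = a*x^2 + b*x*y + c*y^2 with b^2 - 4ac = D,
where reduced means |b| <= a <= c, with b >= 0 whenever |b| = a or a = c, and primitive means gcd(a, b, c) = 1.
Reduced forces 3a^2 <= |D| = 3460, so 1 <= a <= 33; b must have the parity of D, and c = (b^2 - D)/(4a) must be an integer >= a.
Enumerate a = 1..33, b in [-a, a]:
  a=1: (1, 0, 865)  [1]
  a=2: (2, 2, 433)  [1]
  a=3..4: none
  a=5: (5, 0, 173)  [1]
  a=6..9: none
  a=10: (10, 10, 89)  [1]
  a=11: (11, -4, 79), (11, 4, 79)  [2]
  a=12..16: none
  a=17: (17, -12, 53), (17, 12, 53)  [2]
  a=18: none
  a=19: (19, -6, 46), (19, 6, 46)  [2]
  a=20..21: none
  a=22: (22, -18, 43), (22, 18, 43)  [2]
  a=23: (23, -6, 38), (23, 6, 38)  [2]
  a=24..28: none
  a=29: (29, -22, 34), (29, 22, 34)  [2]
  a=30..33: none
Total reduced forms: 1 + 1 + 1 + 1 + 2 + 2 + 2 + 2 + 2 + 2 = 16
h = 16

16


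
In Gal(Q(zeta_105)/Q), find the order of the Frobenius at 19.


The Frobenius at p in Gal(Q(zeta_n)/Q) = (Z/nZ)* is the class of p, so its order is ord_105(19), the smallest k >= 1 with 19^k = 1 mod 105.
n = 105 = 3 * 5 * 7, phi(105) = 48; the order divides phi(n).
Divisors of 48: 1, 2, 3, 4, 6, 8, 12, 16, 24, 48
Repeated squaring mod 105: 19^1 = 19, 19^2 = 46, 19^4 = 16, 19^8 = 46, 19^16 = 16, 19^32 = 46
Test divisors in increasing order:
  k=1: 19^1 = 19 mod 105
  k=2: 19^2 = 46 mod 105
  k=3: 19^3 = 46 * 19 = 34 mod 105
  k=4: 19^4 = 16 mod 105
  k=6: 19^6 = 16 * 46 = 1 mod 105  <- first divisor giving 1
Order = 6

6


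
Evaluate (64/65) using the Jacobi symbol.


Compute (64/65) via quadratic reciprocity:
  pull out 2: (2/65) = +1  (since 65 mod 8 = 1)
  pull out 2: (2/65) = +1  (since 65 mod 8 = 1)
  pull out 2: (2/65) = +1  (since 65 mod 8 = 1)
  pull out 2: (2/65) = +1  (since 65 mod 8 = 1)
  pull out 2: (2/65) = +1  (since 65 mod 8 = 1)
  pull out 2: (2/65) = +1  (since 65 mod 8 = 1)
  (1/65) = 1
Product of signs = 1

1


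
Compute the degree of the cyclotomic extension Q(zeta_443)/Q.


The degree equals Euler's totient phi(443).
443 = 443
phi(443) = 442

442


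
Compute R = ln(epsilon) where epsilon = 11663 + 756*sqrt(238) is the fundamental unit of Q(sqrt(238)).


epsilon = 11663 + 756*sqrt(238)
= 23326.0000
R = ln(23326.0000)
= 10.0573

10.0573


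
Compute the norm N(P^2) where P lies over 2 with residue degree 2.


N(P^a) = p^(a*f)
= 2^(2*2)
= 2^4
= 16

16


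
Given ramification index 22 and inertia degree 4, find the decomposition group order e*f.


|D_P| = e * f
= 22 * 4
= 88

88


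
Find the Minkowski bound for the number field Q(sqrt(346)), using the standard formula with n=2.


d = 346, d mod 4 = 2, so disc(K) = 4d = 1384; |disc(K)| = 1384
Real quadratic field, so n = 2, s = r2 = 0, r1 = 2
M = (n!/n^n) * (4/pi)^s * sqrt(|disc(K)|) = (2!/2^2) * (4/pi)^0 * sqrt(1384)
= 0.5 * 1.000000 * 37.202150
= 18.6011

18.6011


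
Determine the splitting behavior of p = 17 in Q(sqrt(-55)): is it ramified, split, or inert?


K = Q(sqrt(-55)). Since d mod 4 = 1, disc(K) = -55.
Check p | disc: -55 mod 17 = 13.
p does not divide disc. Compute Legendre symbol (d/p):
13^((17-1)/2) mod 17 = 1
(d/p) = 1, so p splits: (p) = P*P' with e=1, f=1, g=2.
Therefore p is split.

split


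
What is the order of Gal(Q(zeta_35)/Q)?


|Gal(Q(zeta_35)/Q)| = phi(35)
= 24

24


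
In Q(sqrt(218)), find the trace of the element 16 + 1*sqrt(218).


Tr(a + b*sqrt(d)) = (a + b*sqrt(d)) + (a - b*sqrt(d)) = 2a
= 2 * (16)
= 32

32


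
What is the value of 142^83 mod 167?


p = 167 is prime and the exponent is (p-1)/2 = 83, so by Euler's criterion 142^83 = (142/167) = +1 or -1 mod 167.
Compute by square-and-multiply:
  83 = 64 + 16 + 2 + 1 (binary 1010011)
  Repeated squaring mod 167: 142^1 = 142, 142^2 = 124, 142^4 = 12, 142^8 = 144, 142^16 = 28, 142^32 = 116, 142^64 = 96
  142^83 = 142^64 * 142^16 * 142^2 * 142^1 = 96 * 28 * 124 * 142 mod 167
    96 * 28 = 2688 = 16 mod 167
    16 * 124 = 1984 = 147 mod 167
    147 * 142 = 20874 = 166 mod 167
  142^83 = 166 mod 167
Result 166 = p - 1 = -1 mod 167: 142 is a quadratic non-residue mod 167. As a residue in [0, p-1] the value is 166.
142^83 mod 167 = 166

166


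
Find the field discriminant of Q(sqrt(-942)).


For K = Q(sqrt(d)) with d squarefree: disc(K) = d if d = 1 mod 4, and disc(K) = 4d if d = 2 or 3 mod 4.
Here d = -942, and d mod 4 = 2.
d = 2 mod 4, not 1 (O_K = Z[sqrt(d)]), so disc(K) = 4d = 4 * (-942) = -3768

-3768


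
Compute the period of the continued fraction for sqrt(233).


Run the CF algorithm for sqrt(233).
a_0 = floor(sqrt(233)) = 15; set m_0=0, q_0=1.
Recurrence: m' = q*a - m,  q' = (d - m'^2)/q,  a' = floor((a_0 + m')/q').
  step 1: m=15, q=8, a=3
  step 2: m=9, q=19, a=1
  step 3: m=10, q=7, a=3
  step 4: m=11, q=16, a=1
  step 5: m=5, q=13, a=1
  step 6: m=8, q=13, a=1
  step 7: m=5, q=16, a=1
  step 8: m=11, q=7, a=3
  step 9: m=10, q=19, a=1
  step 10: m=9, q=8, a=3
  step 11: m=15, q=1, a=30
a_11 = 2*a_0 = 30, so the period closes here.
sqrt(233) = [15; 3, 1, 3, 1, 1, 1, 1, 3, 1, 3, 30]
Period length = 11

11


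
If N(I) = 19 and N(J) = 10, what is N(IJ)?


N(IJ) = N(I) * N(J)
= 19 * 10
= 190

190


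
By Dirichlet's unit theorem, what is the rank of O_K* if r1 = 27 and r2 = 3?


By Dirichlet's unit theorem:
rank = r1 + r2 - 1
= 27 + 3 - 1
= 29

29


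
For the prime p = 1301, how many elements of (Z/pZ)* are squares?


For prime p, the number of non-zero quadratic residues is (p-1)/2.
= (1301-1)/2
= 650

650


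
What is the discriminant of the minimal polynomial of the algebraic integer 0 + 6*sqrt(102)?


The element 0 + 6*sqrt(102) has minimal polynomial:
x^2 + 0*x - 3672
Discriminant = (0)^2 - 4*(-3672)
= 0 + 14688
= 14688

14688


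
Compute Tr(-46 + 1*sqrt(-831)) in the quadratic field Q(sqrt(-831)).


Tr(a + b*sqrt(d)) = (a + b*sqrt(d)) + (a - b*sqrt(d)) = 2a
= 2 * (-46)
= -92

-92


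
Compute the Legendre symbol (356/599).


p = 599 is prime, so compute (356/599) with the reciprocity algorithm (Jacobi-symbol steps: pull out 2s via (2/n), flip via reciprocity, reduce):
  pull out 2: (2/599) = +1  (since 599 mod 8 = 7)
  pull out 2: (2/599) = +1  (since 599 mod 8 = 7)
  reciprocity: (89/599) -> +(599/89)
  reduce: (65/89)
  reciprocity: (65/89) -> +(89/65)
  reduce: (24/65)
  pull out 2: (2/65) = +1  (since 65 mod 8 = 1)
  pull out 2: (2/65) = +1  (since 65 mod 8 = 1)
  pull out 2: (2/65) = +1  (since 65 mod 8 = 1)
  reciprocity: (3/65) -> +(65/3)
  reduce: (2/3)
  pull out 2: (2/3) = -1  (since 3 mod 8 = 3)
  (1/3) = 1
Product of signs = -1
(356/599) = -1

-1


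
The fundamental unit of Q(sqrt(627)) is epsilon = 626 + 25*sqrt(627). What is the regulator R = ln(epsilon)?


epsilon = 626 + 25*sqrt(627)
= 1251.9992
R = ln(1251.9992)
= 7.1325

7.1325


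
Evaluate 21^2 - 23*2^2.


x^2 - d*y^2
= 21^2 - 23*2^2
= 441 - 92
= 349

349


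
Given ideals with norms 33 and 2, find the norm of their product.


N(IJ) = N(I) * N(J)
= 33 * 2
= 66

66


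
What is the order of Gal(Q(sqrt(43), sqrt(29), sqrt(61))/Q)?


The 3 square roots of distinct primes are multiplicatively independent over Q,
so [K:Q] = 2^3 and Gal(K/Q) is isomorphic to (Z/2Z)^3.
|Gal| = 2^3 = 8

8


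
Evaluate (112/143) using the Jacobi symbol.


Compute (112/143) via quadratic reciprocity:
  pull out 2: (2/143) = +1  (since 143 mod 8 = 7)
  pull out 2: (2/143) = +1  (since 143 mod 8 = 7)
  pull out 2: (2/143) = +1  (since 143 mod 8 = 7)
  pull out 2: (2/143) = +1  (since 143 mod 8 = 7)
  reciprocity: (7/143) -> -(143/7)
  reduce: (3/7)
  reciprocity: (3/7) -> -(7/3)
  reduce: (1/3)
  (1/3) = 1
Product of signs = 1

1


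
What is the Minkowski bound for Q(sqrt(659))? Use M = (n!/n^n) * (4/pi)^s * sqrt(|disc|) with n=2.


d = 659, d mod 4 = 3, so disc(K) = 4d = 2636; |disc(K)| = 2636
Real quadratic field, so n = 2, s = r2 = 0, r1 = 2
M = (n!/n^n) * (4/pi)^s * sqrt(|disc(K)|) = (2!/2^2) * (4/pi)^0 * sqrt(2636)
= 0.5 * 1.000000 * 51.341991
= 25.6710

25.6710


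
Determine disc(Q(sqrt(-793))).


For K = Q(sqrt(d)) with d squarefree: disc(K) = d if d = 1 mod 4, and disc(K) = 4d if d = 2 or 3 mod 4.
Here d = -793, and d mod 4 = 3.
d = 3 mod 4, not 1 (O_K = Z[sqrt(d)]), so disc(K) = 4d = 4 * (-793) = -3172

-3172


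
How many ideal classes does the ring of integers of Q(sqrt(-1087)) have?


K = Q(sqrt(-1087)). d mod 4 = 1, so D = disc(K) = d = -1087
h(K) equals the number of primitive reduced positive-definite forms (a, b, c) = a*x^2 + b*x*y + c*y^2 with b^2 - 4ac = D,
where reduced means |b| <= a <= c, with b >= 0 whenever |b| = a or a = c, and primitive means gcd(a, b, c) = 1.
Reduced forces 3a^2 <= |D| = 1087, so 1 <= a <= 19; b must have the parity of D, and c = (b^2 - D)/(4a) must be an integer >= a.
Enumerate a = 1..19, b in [-a, a]:
  a=1: (1, 1, 272)  [1]
  a=2: (2, -1, 136), (2, 1, 136)  [2]
  a=3: none
  a=4: (4, -1, 68), (4, 1, 68)  [2]
  a=5..7: none
  a=8: (8, -1, 34), (8, 1, 34)  [2]
  a=9..15: none
  a=16: (16, -1, 17), (16, 1, 17)  [2]
  a=17..19: none
Total reduced forms: 1 + 2 + 2 + 2 + 2 = 9
h = 9

9


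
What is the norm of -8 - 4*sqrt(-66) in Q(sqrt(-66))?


N(a + b*sqrt(d)) = a^2 - d*b^2
= (-8)^2 - (-66)*(-4)^2
= 64 + 1056
= 1120

1120


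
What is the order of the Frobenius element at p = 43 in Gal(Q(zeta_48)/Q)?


The Frobenius at p in Gal(Q(zeta_n)/Q) = (Z/nZ)* is the class of p, so its order is ord_48(43), the smallest k >= 1 with 43^k = 1 mod 48.
n = 48 = 2^4 * 3, phi(48) = 16; the order divides phi(n).
Divisors of 16: 1, 2, 4, 8, 16
Repeated squaring mod 48: 43^1 = 43, 43^2 = 25, 43^4 = 1, 43^8 = 1, 43^16 = 1
Test divisors in increasing order:
  k=1: 43^1 = 43 mod 48
  k=2: 43^2 = 25 mod 48
  k=4: 43^4 = 1 mod 48  <- first divisor giving 1
Order = 4

4


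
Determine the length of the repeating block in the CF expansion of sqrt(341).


Run the CF algorithm for sqrt(341).
a_0 = floor(sqrt(341)) = 18; set m_0=0, q_0=1.
Recurrence: m' = q*a - m,  q' = (d - m'^2)/q,  a' = floor((a_0 + m')/q').
  step 1: m=18, q=17, a=2
  step 2: m=16, q=5, a=6
  step 3: m=14, q=29, a=1
  step 4: m=15, q=4, a=8
  step 5: m=17, q=13, a=2
  step 6: m=9, q=20, a=1
  step 7: m=11, q=11, a=2
  step 8: m=11, q=20, a=1
  step 9: m=9, q=13, a=2
  step 10: m=17, q=4, a=8
  step 11: m=15, q=29, a=1
  step 12: m=14, q=5, a=6
  step 13: m=16, q=17, a=2
  step 14: m=18, q=1, a=36
a_14 = 2*a_0 = 36, so the period closes here.
sqrt(341) = [18; 2, 6, 1, 8, 2, 1, 2, 1, 2, 8, 1, 6, 2, 36]
Period length = 14

14


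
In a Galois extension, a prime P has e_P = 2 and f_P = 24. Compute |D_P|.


|D_P| = e * f
= 2 * 24
= 48

48


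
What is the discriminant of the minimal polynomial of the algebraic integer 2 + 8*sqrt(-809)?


The element 2 + 8*sqrt(-809) has minimal polynomial:
x^2 - 4*x + 51780
Discriminant = (-4)^2 - 4*(51780)
= 16 - 207120
= -207104

-207104


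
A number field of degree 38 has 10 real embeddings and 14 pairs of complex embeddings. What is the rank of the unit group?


By Dirichlet's unit theorem:
rank = r1 + r2 - 1
= 10 + 14 - 1
= 23

23


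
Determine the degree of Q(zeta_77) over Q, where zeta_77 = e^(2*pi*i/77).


The degree equals Euler's totient phi(77).
77 = 7 * 11
phi(77) = 60

60


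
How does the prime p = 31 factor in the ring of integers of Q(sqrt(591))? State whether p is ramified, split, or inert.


K = Q(sqrt(591)). Since d mod 4 = 3, disc(K) = 2364.
Check p | disc: 2364 mod 31 = 8.
p does not divide disc. Compute Legendre symbol (d/p):
2^((31-1)/2) mod 31 = 1
(d/p) = 1, so p splits: (p) = P*P' with e=1, f=1, g=2.
Therefore p is split.

split


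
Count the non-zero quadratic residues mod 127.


For prime p, the number of non-zero quadratic residues is (p-1)/2.
= (127-1)/2
= 63

63


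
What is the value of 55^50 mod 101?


p = 101 is prime and the exponent is (p-1)/2 = 50, so by Euler's criterion 55^50 = (55/101) = +1 or -1 mod 101.
Compute by square-and-multiply:
  50 = 32 + 16 + 2 (binary 110010)
  Repeated squaring mod 101: 55^1 = 55, 55^2 = 96, 55^4 = 25, 55^8 = 19, 55^16 = 58, 55^32 = 31
  55^50 = 55^32 * 55^16 * 55^2 = 31 * 58 * 96 mod 101
    31 * 58 = 1798 = 81 mod 101
    81 * 96 = 7776 = 100 mod 101
  55^50 = 100 mod 101
Result 100 = p - 1 = -1 mod 101: 55 is a quadratic non-residue mod 101. As a residue in [0, p-1] the value is 100.
55^50 mod 101 = 100

100


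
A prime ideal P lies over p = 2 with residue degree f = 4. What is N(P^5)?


N(P^a) = p^(a*f)
= 2^(5*4)
= 2^20
= 1048576

1048576


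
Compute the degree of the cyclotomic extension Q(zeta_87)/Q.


The degree equals Euler's totient phi(87).
87 = 3 * 29
phi(87) = 56

56


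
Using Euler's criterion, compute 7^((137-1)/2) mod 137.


p = 137 is prime and the exponent is (p-1)/2 = 68, so by Euler's criterion 7^68 = (7/137) = +1 or -1 mod 137.
Compute by square-and-multiply:
  68 = 64 + 4 (binary 1000100)
  Repeated squaring mod 137: 7^1 = 7, 7^2 = 49, 7^4 = 72, 7^8 = 115, 7^16 = 73, 7^32 = 123, 7^64 = 59
  7^68 = 7^64 * 7^4 = 59 * 72 mod 137
    59 * 72 = 4248 = 1 mod 137
  7^68 = 1 mod 137
Result 1: 7 is a quadratic residue mod 137.
7^68 mod 137 = 1

1
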